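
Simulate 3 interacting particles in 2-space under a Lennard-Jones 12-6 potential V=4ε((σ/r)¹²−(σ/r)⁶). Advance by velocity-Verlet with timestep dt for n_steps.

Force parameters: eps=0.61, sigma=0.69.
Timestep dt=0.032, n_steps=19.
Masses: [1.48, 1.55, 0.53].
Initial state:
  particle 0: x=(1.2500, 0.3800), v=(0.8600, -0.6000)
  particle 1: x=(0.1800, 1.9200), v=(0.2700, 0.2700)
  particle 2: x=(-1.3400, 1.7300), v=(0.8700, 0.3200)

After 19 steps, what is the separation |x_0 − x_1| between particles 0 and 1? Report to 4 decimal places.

step 0: x0=(1.2500, 0.3800) x1=(0.1800, 1.9200) x2=(-1.3400, 1.7300)
step 1: x0=(1.2775, 0.3608) x1=(0.1886, 1.9286) x2=(-1.3121, 1.7402)
step 2: x0=(1.3050, 0.3416) x1=(0.1972, 1.9372) x2=(-1.2840, 1.7505)
step 3: x0=(1.3325, 0.3224) x1=(0.2057, 1.9458) x2=(-1.2557, 1.7608)
step 4: x0=(1.3600, 0.3033) x1=(0.2141, 1.9544) x2=(-1.2273, 1.7711)
step 5: x0=(1.3875, 0.2841) x1=(0.2225, 1.9630) x2=(-1.1986, 1.7815)
step 6: x0=(1.4150, 0.2650) x1=(0.2308, 1.9715) x2=(-1.1697, 1.7918)
step 7: x0=(1.4425, 0.2458) x1=(0.2390, 1.9801) x2=(-1.1405, 1.8022)
step 8: x0=(1.4700, 0.2267) x1=(0.2472, 1.9886) x2=(-1.1110, 1.8127)
step 9: x0=(1.4974, 0.2075) x1=(0.2552, 1.9971) x2=(-1.0812, 1.8232)
step 10: x0=(1.5249, 0.1884) x1=(0.2631, 2.0056) x2=(-1.0511, 1.8337)
step 11: x0=(1.5524, 0.1693) x1=(0.2708, 2.0140) x2=(-1.0205, 1.8443)
step 12: x0=(1.5798, 0.1501) x1=(0.2784, 2.0225) x2=(-0.9895, 1.8549)
step 13: x0=(1.6073, 0.1310) x1=(0.2859, 2.0309) x2=(-0.9579, 1.8656)
step 14: x0=(1.6348, 0.1119) x1=(0.2931, 2.0393) x2=(-0.9258, 1.8764)
step 15: x0=(1.6622, 0.0928) x1=(0.3001, 2.0476) x2=(-0.8930, 1.8873)
step 16: x0=(1.6897, 0.0737) x1=(0.3068, 2.0559) x2=(-0.8595, 1.8983)
step 17: x0=(1.7172, 0.0545) x1=(0.3133, 2.0642) x2=(-0.8250, 1.9094)
step 18: x0=(1.7446, 0.0354) x1=(0.3194, 2.0724) x2=(-0.7895, 1.9206)
step 19: x0=(1.7721, 0.0163) x1=(0.3250, 2.0806) x2=(-0.7528, 1.9320)

2.5209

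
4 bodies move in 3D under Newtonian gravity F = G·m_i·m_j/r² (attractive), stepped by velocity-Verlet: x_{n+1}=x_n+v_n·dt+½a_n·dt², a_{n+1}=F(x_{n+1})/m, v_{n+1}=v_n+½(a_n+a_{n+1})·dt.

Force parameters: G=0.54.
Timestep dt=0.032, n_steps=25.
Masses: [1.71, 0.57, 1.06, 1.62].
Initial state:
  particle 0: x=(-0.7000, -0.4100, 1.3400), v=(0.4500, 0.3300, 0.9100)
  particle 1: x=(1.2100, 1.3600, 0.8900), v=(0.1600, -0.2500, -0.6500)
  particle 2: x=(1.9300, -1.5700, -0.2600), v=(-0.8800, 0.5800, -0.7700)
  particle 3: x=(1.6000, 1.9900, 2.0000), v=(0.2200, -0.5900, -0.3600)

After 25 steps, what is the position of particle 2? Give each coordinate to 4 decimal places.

step 0: x0=(-0.7000, -0.4100, 1.3400) x1=(1.2100, 1.3600, 0.8900) x2=(1.9300, -1.5700, -0.2600) x3=(1.6000, 1.9900, 2.0000)
step 1: x0=(-0.6855, -0.3994, 1.3691) x1=(1.2152, 1.3520, 0.8694) x2=(1.9018, -1.5514, -0.2846) x3=(1.6070, 1.9710, 1.9884)
step 2: x0=(-0.6709, -0.3887, 1.3982) x1=(1.2204, 1.3442, 0.8492) x2=(1.8735, -1.5327, -0.3091) x3=(1.6139, 1.9519, 1.9766)
step 3: x0=(-0.6562, -0.3780, 1.4273) x1=(1.2256, 1.3364, 0.8295) x2=(1.8452, -1.5139, -0.3335) x3=(1.6206, 1.9326, 1.9646)
step 4: x0=(-0.6414, -0.3672, 1.4563) x1=(1.2310, 1.3287, 0.8102) x2=(1.8167, -1.4949, -0.3579) x3=(1.6273, 1.9131, 1.9525)
step 5: x0=(-0.6264, -0.3564, 1.4853) x1=(1.2364, 1.3211, 0.7913) x2=(1.7882, -1.4759, -0.3821) x3=(1.6339, 1.8935, 1.9401)
step 6: x0=(-0.6112, -0.3454, 1.5143) x1=(1.2418, 1.3135, 0.7729) x2=(1.7596, -1.4568, -0.4063) x3=(1.6403, 1.8737, 1.9276)
step 7: x0=(-0.5960, -0.3344, 1.5432) x1=(1.2473, 1.3060, 0.7549) x2=(1.7310, -1.4376, -0.4304) x3=(1.6466, 1.8537, 1.9149)
step 8: x0=(-0.5806, -0.3233, 1.5721) x1=(1.2529, 1.2985, 0.7374) x2=(1.7022, -1.4182, -0.4543) x3=(1.6528, 1.8336, 1.9020)
step 9: x0=(-0.5650, -0.3122, 1.6010) x1=(1.2585, 1.2911, 0.7203) x2=(1.6734, -1.3988, -0.4782) x3=(1.6589, 1.8133, 1.8890)
step 10: x0=(-0.5494, -0.3009, 1.6298) x1=(1.2642, 1.2838, 0.7036) x2=(1.6446, -1.3792, -0.5019) x3=(1.6648, 1.7928, 1.8757)
step 11: x0=(-0.5335, -0.2896, 1.6586) x1=(1.2699, 1.2765, 0.6874) x2=(1.6156, -1.3596, -0.5256) x3=(1.6707, 1.7722, 1.8623)
step 12: x0=(-0.5176, -0.2782, 1.6873) x1=(1.2757, 1.2692, 0.6717) x2=(1.5867, -1.3398, -0.5491) x3=(1.6764, 1.7514, 1.8487)
step 13: x0=(-0.5015, -0.2668, 1.7160) x1=(1.2815, 1.2619, 0.6565) x2=(1.5576, -1.3199, -0.5725) x3=(1.6819, 1.7304, 1.8349)
step 14: x0=(-0.4852, -0.2552, 1.7446) x1=(1.2874, 1.2547, 0.6417) x2=(1.5285, -1.2999, -0.5958) x3=(1.6874, 1.7093, 1.8209)
step 15: x0=(-0.4688, -0.2436, 1.7732) x1=(1.2934, 1.2475, 0.6274) x2=(1.4993, -1.2798, -0.6190) x3=(1.6927, 1.6880, 1.8067)
step 16: x0=(-0.4523, -0.2319, 1.8017) x1=(1.2995, 1.2404, 0.6136) x2=(1.4701, -1.2596, -0.6421) x3=(1.6978, 1.6665, 1.7923)
step 17: x0=(-0.4356, -0.2201, 1.8301) x1=(1.3056, 1.2332, 0.6003) x2=(1.4408, -1.2393, -0.6650) x3=(1.7028, 1.6449, 1.7778)
step 18: x0=(-0.4188, -0.2082, 1.8585) x1=(1.3117, 1.2261, 0.5876) x2=(1.4115, -1.2189, -0.6878) x3=(1.7077, 1.6231, 1.7630)
step 19: x0=(-0.4018, -0.1963, 1.8868) x1=(1.3180, 1.2190, 0.5753) x2=(1.3821, -1.1983, -0.7105) x3=(1.7124, 1.6011, 1.7481)
step 20: x0=(-0.3847, -0.1842, 1.9150) x1=(1.3243, 1.2119, 0.5635) x2=(1.3527, -1.1777, -0.7331) x3=(1.7170, 1.5790, 1.7330)
step 21: x0=(-0.3674, -0.1721, 1.9432) x1=(1.3307, 1.2048, 0.5523) x2=(1.3233, -1.1569, -0.7555) x3=(1.7214, 1.5567, 1.7177)
step 22: x0=(-0.3500, -0.1599, 1.9713) x1=(1.3371, 1.1977, 0.5416) x2=(1.2938, -1.1360, -0.7778) x3=(1.7256, 1.5343, 1.7021)
step 23: x0=(-0.3324, -0.1476, 1.9993) x1=(1.3437, 1.1906, 0.5314) x2=(1.2643, -1.1151, -0.8000) x3=(1.7297, 1.5116, 1.6864)
step 24: x0=(-0.3147, -0.1352, 2.0272) x1=(1.3503, 1.1836, 0.5218) x2=(1.2347, -1.0940, -0.8220) x3=(1.7336, 1.4888, 1.6705)
step 25: x0=(-0.2968, -0.1227, 2.0550) x1=(1.3570, 1.1765, 0.5128) x2=(1.2052, -1.0727, -0.8439) x3=(1.7374, 1.4659, 1.6544)

(1.2052, -1.0727, -0.8439)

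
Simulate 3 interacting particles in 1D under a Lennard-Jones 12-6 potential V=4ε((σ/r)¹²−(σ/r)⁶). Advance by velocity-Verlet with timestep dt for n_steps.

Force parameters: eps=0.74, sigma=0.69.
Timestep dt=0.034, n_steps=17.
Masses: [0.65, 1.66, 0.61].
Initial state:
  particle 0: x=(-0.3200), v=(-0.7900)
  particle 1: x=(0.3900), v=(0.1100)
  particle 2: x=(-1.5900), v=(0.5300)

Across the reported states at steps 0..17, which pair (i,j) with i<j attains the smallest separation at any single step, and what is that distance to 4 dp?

pair (0,2), distance 0.6860

step 0: x0=(-0.3200) x1=(0.3900) x2=(-1.5900)
step 1: x0=(-0.3600) x1=(0.3988) x2=(-1.5716)
step 2: x0=(-0.4039) x1=(0.4087) x2=(-1.5524)
step 3: x0=(-0.4453) x1=(0.4172) x2=(-1.5318)
step 4: x0=(-0.4839) x1=(0.4239) x2=(-1.5095)
step 5: x0=(-0.5206) x1=(0.4290) x2=(-1.4846)
step 6: x0=(-0.5571) x1=(0.4328) x2=(-1.4563)
step 7: x0=(-0.5950) x1=(0.4354) x2=(-1.4234)
step 8: x0=(-0.6349) x1=(0.4371) x2=(-1.3859)
step 9: x0=(-0.6679) x1=(0.4380) x2=(-1.3539)
step 10: x0=(-0.6483) x1=(0.4384) x2=(-1.3762)
step 11: x0=(-0.6128) x1=(0.4381) x2=(-1.4135)
step 12: x0=(-0.5783) x1=(0.4370) x2=(-1.4478)
step 13: x0=(-0.5458) x1=(0.4349) x2=(-1.4771)
step 14: x0=(-0.5142) x1=(0.4317) x2=(-1.5024)
step 15: x0=(-0.4818) x1=(0.4270) x2=(-1.5246)
step 16: x0=(-0.4475) x1=(0.4207) x2=(-1.5445)
step 17: x0=(-0.4102) x1=(0.4127) x2=(-1.5628)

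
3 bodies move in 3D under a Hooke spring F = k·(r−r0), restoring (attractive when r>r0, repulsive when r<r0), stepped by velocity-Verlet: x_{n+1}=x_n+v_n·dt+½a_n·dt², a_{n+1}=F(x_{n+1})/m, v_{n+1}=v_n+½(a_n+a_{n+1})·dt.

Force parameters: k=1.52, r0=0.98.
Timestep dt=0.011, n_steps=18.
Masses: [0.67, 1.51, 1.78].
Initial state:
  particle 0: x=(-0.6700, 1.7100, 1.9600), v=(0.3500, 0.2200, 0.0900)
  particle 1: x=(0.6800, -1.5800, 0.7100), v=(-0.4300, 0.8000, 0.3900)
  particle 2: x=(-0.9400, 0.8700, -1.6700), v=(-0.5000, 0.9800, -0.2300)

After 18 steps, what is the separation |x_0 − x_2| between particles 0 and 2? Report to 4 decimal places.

step 0: x0=(-0.6700, 1.7100, 1.9600) x1=(0.6800, -1.5800, 0.7100) x2=(-0.9400, 0.8700, -1.6700)
step 1: x0=(-0.6660, 1.7120, 1.9605) x1=(0.6751, -1.5709, 0.7142) x2=(-0.9454, 0.8807, -1.6723)
step 2: x0=(-0.6619, 1.7132, 1.9600) x1=(0.6700, -1.5614, 0.7184) x2=(-0.9507, 0.8913, -1.6741)
step 3: x0=(-0.6575, 1.7135, 1.9585) x1=(0.6646, -1.5513, 0.7224) x2=(-0.9558, 0.9018, -1.6755)
step 4: x0=(-0.6529, 1.7130, 1.9561) x1=(0.6589, -1.5407, 0.7263) x2=(-0.9608, 0.9121, -1.6764)
step 5: x0=(-0.6481, 1.7117, 1.9526) x1=(0.6530, -1.5295, 0.7302) x2=(-0.9657, 0.9223, -1.6769)
step 6: x0=(-0.6431, 1.7096, 1.9482) x1=(0.6468, -1.5179, 0.7339) x2=(-0.9704, 0.9324, -1.6769)
step 7: x0=(-0.6379, 1.7067, 1.9428) x1=(0.6404, -1.5058, 0.7375) x2=(-0.9749, 0.9424, -1.6764)
step 8: x0=(-0.6325, 1.7029, 1.9364) x1=(0.6337, -1.4931, 0.7410) x2=(-0.9793, 0.9522, -1.6755)
step 9: x0=(-0.6270, 1.6984, 1.9290) x1=(0.6267, -1.4800, 0.7443) x2=(-0.9836, 0.9619, -1.6741)
step 10: x0=(-0.6212, 1.6931, 1.9207) x1=(0.6195, -1.4663, 0.7476) x2=(-0.9876, 0.9715, -1.6723)
step 11: x0=(-0.6153, 1.6870, 1.9114) x1=(0.6120, -1.4522, 0.7507) x2=(-0.9916, 0.9809, -1.6700)
step 12: x0=(-0.6092, 1.6802, 1.9012) x1=(0.6043, -1.4375, 0.7538) x2=(-0.9954, 0.9902, -1.6672)
step 13: x0=(-0.6030, 1.6725, 1.8900) x1=(0.5963, -1.4223, 0.7567) x2=(-0.9990, 0.9994, -1.6640)
step 14: x0=(-0.5966, 1.6642, 1.8779) x1=(0.5880, -1.4067, 0.7595) x2=(-1.0025, 1.0084, -1.6604)
step 15: x0=(-0.5900, 1.6551, 1.8649) x1=(0.5796, -1.3906, 0.7622) x2=(-1.0058, 1.0173, -1.6562)
step 16: x0=(-0.5833, 1.6453, 1.8509) x1=(0.5708, -1.3740, 0.7647) x2=(-1.0090, 1.0261, -1.6517)
step 17: x0=(-0.5765, 1.6348, 1.8361) x1=(0.5619, -1.3569, 0.7672) x2=(-1.0121, 1.0347, -1.6467)
step 18: x0=(-0.5695, 1.6235, 1.8203) x1=(0.5527, -1.3393, 0.7695) x2=(-1.0149, 1.0432, -1.6412)

3.5380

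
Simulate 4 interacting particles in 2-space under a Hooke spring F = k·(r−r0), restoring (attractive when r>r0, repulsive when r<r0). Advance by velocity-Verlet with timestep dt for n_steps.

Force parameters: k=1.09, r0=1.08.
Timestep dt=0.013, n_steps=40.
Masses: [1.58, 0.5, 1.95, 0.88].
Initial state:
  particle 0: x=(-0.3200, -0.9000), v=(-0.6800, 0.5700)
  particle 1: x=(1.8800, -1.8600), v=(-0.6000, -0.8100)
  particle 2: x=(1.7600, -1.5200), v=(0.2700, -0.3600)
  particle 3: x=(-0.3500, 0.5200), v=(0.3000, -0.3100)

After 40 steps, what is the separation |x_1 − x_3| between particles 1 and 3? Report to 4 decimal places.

step 0: x0=(-0.3200, -0.9000) x1=(1.8800, -1.8600) x2=(1.7600, -1.5200) x3=(-0.3500, 0.5200)
step 1: x0=(-0.3287, -0.8926) x1=(1.8717, -1.8703) x2=(1.7634, -1.5246) x3=(-0.3458, 0.5156)
step 2: x0=(-0.3372, -0.8853) x1=(1.8626, -1.8800) x2=(1.7665, -1.5289) x3=(-0.3410, 0.5106)
step 3: x0=(-0.3453, -0.8780) x1=(1.8525, -1.8892) x2=(1.7694, -1.5331) x3=(-0.3356, 0.5049)
step 4: x0=(-0.3532, -0.8709) x1=(1.8415, -1.8978) x2=(1.7721, -1.5370) x3=(-0.3297, 0.4985)
step 5: x0=(-0.3609, -0.8638) x1=(1.8295, -1.9060) x2=(1.7745, -1.5407) x3=(-0.3232, 0.4915)
step 6: x0=(-0.3682, -0.8567) x1=(1.8166, -1.9135) x2=(1.7767, -1.5442) x3=(-0.3160, 0.4838)
step 7: x0=(-0.3753, -0.8498) x1=(1.8028, -1.9206) x2=(1.7786, -1.5474) x3=(-0.3084, 0.4754)
step 8: x0=(-0.3822, -0.8429) x1=(1.7881, -1.9271) x2=(1.7803, -1.5505) x3=(-0.3001, 0.4664)
step 9: x0=(-0.3887, -0.8361) x1=(1.7724, -1.9330) x2=(1.7818, -1.5533) x3=(-0.2913, 0.4568)
step 10: x0=(-0.3950, -0.8294) x1=(1.7557, -1.9384) x2=(1.7830, -1.5559) x3=(-0.2820, 0.4465)
step 11: x0=(-0.4010, -0.8228) x1=(1.7381, -1.9433) x2=(1.7840, -1.5582) x3=(-0.2721, 0.4356)
step 12: x0=(-0.4067, -0.8163) x1=(1.7195, -1.9476) x2=(1.7848, -1.5604) x3=(-0.2616, 0.4240)
step 13: x0=(-0.4121, -0.8099) x1=(1.7000, -1.9513) x2=(1.7854, -1.5623) x3=(-0.2506, 0.4119)
step 14: x0=(-0.4173, -0.8036) x1=(1.6796, -1.9545) x2=(1.7857, -1.5641) x3=(-0.2391, 0.3991)
step 15: x0=(-0.4222, -0.7974) x1=(1.6582, -1.9572) x2=(1.7859, -1.5656) x3=(-0.2271, 0.3857)
step 16: x0=(-0.4268, -0.7913) x1=(1.6358, -1.9593) x2=(1.7858, -1.5669) x3=(-0.2146, 0.3718)
step 17: x0=(-0.4312, -0.7853) x1=(1.6126, -1.9608) x2=(1.7855, -1.5679) x3=(-0.2016, 0.3572)
step 18: x0=(-0.4353, -0.7794) x1=(1.5884, -1.9618) x2=(1.7850, -1.5688) x3=(-0.1881, 0.3421)
step 19: x0=(-0.4391, -0.7737) x1=(1.5632, -1.9623) x2=(1.7844, -1.5695) x3=(-0.1741, 0.3265)
step 20: x0=(-0.4426, -0.7681) x1=(1.5372, -1.9621) x2=(1.7835, -1.5700) x3=(-0.1596, 0.3103)
step 21: x0=(-0.4459, -0.7625) x1=(1.5103, -1.9614) x2=(1.7824, -1.5702) x3=(-0.1447, 0.2935)
step 22: x0=(-0.4489, -0.7572) x1=(1.4825, -1.9602) x2=(1.7812, -1.5703) x3=(-0.1293, 0.2762)
step 23: x0=(-0.4517, -0.7519) x1=(1.4538, -1.9584) x2=(1.7797, -1.5702) x3=(-0.1135, 0.2584)
step 24: x0=(-0.4542, -0.7468) x1=(1.4243, -1.9560) x2=(1.7781, -1.5699) x3=(-0.0972, 0.2401)
step 25: x0=(-0.4564, -0.7418) x1=(1.3939, -1.9531) x2=(1.7763, -1.5694) x3=(-0.0806, 0.2214)
step 26: x0=(-0.4584, -0.7369) x1=(1.3628, -1.9496) x2=(1.7743, -1.5688) x3=(-0.0635, 0.2021)
step 27: x0=(-0.4602, -0.7321) x1=(1.3308, -1.9456) x2=(1.7721, -1.5680) x3=(-0.0460, 0.1824)
step 28: x0=(-0.4617, -0.7275) x1=(1.2981, -1.9410) x2=(1.7697, -1.5670) x3=(-0.0281, 0.1622)
step 29: x0=(-0.4629, -0.7230) x1=(1.2646, -1.9358) x2=(1.7672, -1.5658) x3=(-0.0099, 0.1416)
step 30: x0=(-0.4640, -0.7187) x1=(1.2305, -1.9301) x2=(1.7645, -1.5645) x3=(0.0088, 0.1205)
step 31: x0=(-0.4648, -0.7145) x1=(1.1957, -1.9239) x2=(1.7616, -1.5630) x3=(0.0277, 0.0991)
step 32: x0=(-0.4653, -0.7104) x1=(1.1602, -1.9171) x2=(1.7586, -1.5614) x3=(0.0471, 0.0773)
step 33: x0=(-0.4657, -0.7065) x1=(1.1241, -1.9098) x2=(1.7554, -1.5596) x3=(0.0667, 0.0550)
step 34: x0=(-0.4658, -0.7027) x1=(1.0874, -1.9020) x2=(1.7520, -1.5577) x3=(0.0867, 0.0324)
step 35: x0=(-0.4657, -0.6990) x1=(1.0502, -1.8937) x2=(1.7484, -1.5557) x3=(0.1070, 0.0095)
step 36: x0=(-0.4655, -0.6954) x1=(1.0124, -1.8849) x2=(1.7447, -1.5535) x3=(0.1276, -0.0138)
step 37: x0=(-0.4650, -0.6920) x1=(0.9742, -1.8756) x2=(1.7408, -1.5512) x3=(0.1485, -0.0374)
step 38: x0=(-0.4643, -0.6887) x1=(0.9355, -1.8659) x2=(1.7367, -1.5487) x3=(0.1696, -0.0613)
step 39: x0=(-0.4634, -0.6855) x1=(0.8964, -1.8557) x2=(1.7324, -1.5462) x3=(0.1910, -0.0856)
step 40: x0=(-0.4624, -0.6825) x1=(0.8569, -1.8451) x2=(1.7280, -1.5435) x3=(0.2127, -0.1101)

1.8508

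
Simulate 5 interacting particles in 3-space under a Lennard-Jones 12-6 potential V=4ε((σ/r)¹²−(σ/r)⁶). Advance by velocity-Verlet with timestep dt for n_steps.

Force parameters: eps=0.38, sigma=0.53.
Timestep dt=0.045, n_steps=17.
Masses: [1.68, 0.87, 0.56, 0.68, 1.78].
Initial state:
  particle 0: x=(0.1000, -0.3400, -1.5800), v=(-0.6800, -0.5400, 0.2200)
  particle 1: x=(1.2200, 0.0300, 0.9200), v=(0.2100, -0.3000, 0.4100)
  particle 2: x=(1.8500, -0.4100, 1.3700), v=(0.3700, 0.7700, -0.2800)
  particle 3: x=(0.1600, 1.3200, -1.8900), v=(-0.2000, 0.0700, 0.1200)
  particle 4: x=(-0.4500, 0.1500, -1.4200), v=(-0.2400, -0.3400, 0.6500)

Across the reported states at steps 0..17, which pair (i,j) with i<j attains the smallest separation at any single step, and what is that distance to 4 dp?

pair (1,2), distance 0.5498

step 0: x0=(0.1000, -0.3400, -1.5800) x1=(1.2200, 0.0300, 0.9200) x2=(1.8500, -0.4100, 1.3700) x3=(0.1600, 1.3200, -1.8900) x4=(-0.4500, 0.1500, -1.4200)
step 1: x0=(0.0689, -0.3639, -1.5700) x1=(1.2298, 0.0163, 0.9387) x2=(1.8661, -0.3750, 1.3570) x3=(0.1510, 1.3231, -1.8846) x4=(-0.4603, 0.1343, -1.3909)
step 2: x0=(0.0368, -0.3868, -1.5596) x1=(1.2405, 0.0020, 0.9580) x2=(1.8808, -0.3391, 1.3431) x3=(0.1420, 1.3262, -1.8792) x4=(-0.4697, 0.1177, -1.3621)
step 3: x0=(0.0038, -0.4087, -1.5488) x1=(1.2525, -0.0130, 0.9780) x2=(1.8936, -0.3022, 1.3280) x3=(0.1329, 1.3292, -1.8737) x4=(-0.4782, 0.1003, -1.3337)
step 4: x0=(-0.0303, -0.4296, -1.5376) x1=(1.2661, -0.0287, 0.9990) x2=(1.9037, -0.2640, 1.3115) x3=(0.1238, 1.3322, -1.8682) x4=(-0.4857, 0.0818, -1.3057)
step 5: x0=(-0.0653, -0.4494, -1.5259) x1=(1.2820, -0.0453, 1.0211) x2=(1.9103, -0.2246, 1.2933) x3=(0.1147, 1.3351, -1.8628) x4=(-0.4922, 0.0623, -1.2782)
step 6: x0=(-0.1015, -0.4678, -1.5136) x1=(1.3010, -0.0627, 1.0445) x2=(1.9121, -0.1838, 1.2730) x3=(0.1056, 1.3380, -1.8573) x4=(-0.4978, 0.0416, -1.2513)
step 7: x0=(-0.1387, -0.4849, -1.5005) x1=(1.3236, -0.0809, 1.0693) x2=(1.9083, -0.1419, 1.2505) x3=(0.0965, 1.3409, -1.8518) x4=(-0.5023, 0.0196, -1.2250)
step 8: x0=(-0.1769, -0.5005, -1.4867) x1=(1.3487, -0.0993, 1.0948) x2=(1.9006, -0.0996, 1.2269) x3=(0.0874, 1.3437, -1.8462) x4=(-0.5058, -0.0038, -1.1995)
step 9: x0=(-0.2162, -0.5146, -1.4719) x1=(1.3659, -0.1178, 1.1184) x2=(1.9053, -0.0574, 1.2062) x3=(0.0783, 1.3465, -1.8407) x4=(-0.5084, -0.0286, -1.1749)
step 10: x0=(-0.2564, -0.5271, -1.4563) x1=(1.3647, -0.1382, 1.1391) x2=(1.9385, -0.0119, 1.1902) x3=(0.0691, 1.3493, -1.8352) x4=(-0.5101, -0.0549, -1.1511)
step 11: x0=(-0.2972, -0.5386, -1.4399) x1=(1.3625, -0.1589, 1.1597) x2=(1.9732, 0.0340, 1.1743) x3=(0.0600, 1.3521, -1.8296) x4=(-0.5112, -0.0821, -1.1280)
step 12: x0=(-0.3379, -0.5503, -1.4237) x1=(1.3639, -0.1785, 1.1803) x2=(2.0023, 0.0780, 1.1583) x3=(0.0508, 1.3548, -1.8241) x4=(-0.5125, -0.1092, -1.1048)
step 13: x0=(-0.3775, -0.5645, -1.4093) x1=(1.3688, -0.1966, 1.2008) x2=(2.0260, 0.1199, 1.1425) x3=(0.0417, 1.3576, -1.8185) x4=(-0.5146, -0.1339, -1.0799)
step 14: x0=(-0.4156, -0.5836, -1.3987) x1=(1.3764, -0.2135, 1.2211) x2=(2.0456, 0.1598, 1.1270) x3=(0.0325, 1.3603, -1.8130) x4=(-0.5183, -0.1539, -1.0513)
step 15: x0=(-0.4527, -0.6070, -1.3915) x1=(1.3859, -0.2293, 1.2411) x2=(2.0621, 0.1980, 1.1120) x3=(0.0234, 1.3630, -1.8074) x4=(-0.5229, -0.1699, -1.0195)
step 16: x0=(-0.4895, -0.6320, -1.3857) x1=(1.3969, -0.2441, 1.2609) x2=(2.0763, 0.2347, 1.0973) x3=(0.0142, 1.3657, -1.8018) x4=(-0.5278, -0.1844, -0.9865)
step 17: x0=(-0.5264, -0.6566, -1.3796) x1=(1.4090, -0.2582, 1.2803) x2=(2.0889, 0.2703, 1.0831) x3=(0.0050, 1.3684, -1.7962) x4=(-0.5326, -0.1992, -0.9537)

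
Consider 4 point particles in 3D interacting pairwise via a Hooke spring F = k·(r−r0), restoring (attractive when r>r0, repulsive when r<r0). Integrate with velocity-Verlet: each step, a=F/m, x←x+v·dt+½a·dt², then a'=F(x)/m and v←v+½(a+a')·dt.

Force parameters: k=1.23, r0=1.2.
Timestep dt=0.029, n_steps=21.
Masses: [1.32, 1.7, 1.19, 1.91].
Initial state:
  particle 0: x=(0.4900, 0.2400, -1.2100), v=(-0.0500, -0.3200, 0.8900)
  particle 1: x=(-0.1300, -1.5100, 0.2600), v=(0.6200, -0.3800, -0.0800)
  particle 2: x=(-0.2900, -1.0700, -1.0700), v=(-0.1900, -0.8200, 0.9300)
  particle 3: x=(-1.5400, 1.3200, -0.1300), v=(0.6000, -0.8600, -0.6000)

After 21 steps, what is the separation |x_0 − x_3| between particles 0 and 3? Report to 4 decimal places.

step 0: x0=(0.4900, 0.2400, -1.2100) x1=(-0.1300, -1.5100, 0.2600) x2=(-0.2900, -1.0700, -1.0700) x3=(-1.5400, 1.3200, -0.1300)
step 1: x0=(0.4879, 0.2305, -1.1837) x1=(-0.1122, -1.5202, 0.2573) x2=(-0.2957, -1.0931, -1.0427) x3=(-1.5219, 1.2941, -0.1476)
step 2: x0=(0.4847, 0.2205, -1.1563) x1=(-0.0948, -1.5288, 0.2540) x2=(-0.3019, -1.1148, -1.0149) x3=(-1.5023, 1.2661, -0.1657)
step 3: x0=(0.4803, 0.2101, -1.1281) x1=(-0.0777, -1.5358, 0.2499) x2=(-0.3085, -1.1350, -0.9865) x3=(-1.4814, 1.2362, -0.1842)
step 4: x0=(0.4748, 0.1991, -1.0989) x1=(-0.0610, -1.5412, 0.2453) x2=(-0.3155, -1.1539, -0.9577) x3=(-1.4591, 1.2044, -0.2030)
step 5: x0=(0.4682, 0.1877, -1.0688) x1=(-0.0447, -1.5451, 0.2400) x2=(-0.3229, -1.1714, -0.9284) x3=(-1.4355, 1.1706, -0.2221)
step 6: x0=(0.4605, 0.1757, -1.0379) x1=(-0.0288, -1.5474, 0.2342) x2=(-0.3306, -1.1874, -0.8988) x3=(-1.4105, 1.1351, -0.2416)
step 7: x0=(0.4519, 0.1632, -1.0063) x1=(-0.0133, -1.5483, 0.2279) x2=(-0.3387, -1.2021, -0.8689) x3=(-1.3844, 1.0977, -0.2612)
step 8: x0=(0.4422, 0.1502, -0.9739) x1=(0.0019, -1.5478, 0.2210) x2=(-0.3471, -1.2154, -0.8388) x3=(-1.3570, 1.0585, -0.2811)
step 9: x0=(0.4317, 0.1366, -0.9409) x1=(0.0166, -1.5459, 0.2136) x2=(-0.3558, -1.2274, -0.8084) x3=(-1.3285, 1.0176, -0.3011)
step 10: x0=(0.4203, 0.1226, -0.9072) x1=(0.0311, -1.5426, 0.2058) x2=(-0.3648, -1.2381, -0.7779) x3=(-1.2989, 0.9751, -0.3212)
step 11: x0=(0.4080, 0.1080, -0.8730) x1=(0.0451, -1.5380, 0.1976) x2=(-0.3741, -1.2474, -0.7473) x3=(-1.2682, 0.9310, -0.3415)
step 12: x0=(0.3951, 0.0929, -0.8382) x1=(0.0589, -1.5322, 0.1890) x2=(-0.3837, -1.2556, -0.7167) x3=(-1.2365, 0.8853, -0.3617)
step 13: x0=(0.3814, 0.0772, -0.8030) x1=(0.0723, -1.5252, 0.1800) x2=(-0.3935, -1.2625, -0.6860) x3=(-1.2039, 0.8382, -0.3820)
step 14: x0=(0.3670, 0.0611, -0.7674) x1=(0.0853, -1.5170, 0.1708) x2=(-0.4036, -1.2682, -0.6554) x3=(-1.1704, 0.7897, -0.4023)
step 15: x0=(0.3521, 0.0445, -0.7314) x1=(0.0981, -1.5078, 0.1612) x2=(-0.4139, -1.2729, -0.6248) x3=(-1.1360, 0.7399, -0.4226)
step 16: x0=(0.3367, 0.0274, -0.6951) x1=(0.1106, -1.4975, 0.1514) x2=(-0.4244, -1.2764, -0.5944) x3=(-1.1010, 0.6888, -0.4427)
step 17: x0=(0.3208, 0.0099, -0.6585) x1=(0.1228, -1.4863, 0.1413) x2=(-0.4352, -1.2790, -0.5641) x3=(-1.0652, 0.6365, -0.4628)
step 18: x0=(0.3045, -0.0081, -0.6217) x1=(0.1348, -1.4741, 0.1311) x2=(-0.4462, -1.2806, -0.5339) x3=(-1.0287, 0.5832, -0.4827)
step 19: x0=(0.2878, -0.0266, -0.5847) x1=(0.1466, -1.4611, 0.1206) x2=(-0.4575, -1.2813, -0.5039) x3=(-0.9917, 0.5288, -0.5025)
step 20: x0=(0.2709, -0.0454, -0.5475) x1=(0.1582, -1.4474, 0.1100) x2=(-0.4690, -1.2812, -0.4742) x3=(-0.9542, 0.4735, -0.5221)
step 21: x0=(0.2538, -0.0646, -0.5102) x1=(0.1696, -1.4329, 0.0993) x2=(-0.4808, -1.2803, -0.4446) x3=(-0.9163, 0.4173, -0.5415)

1.2658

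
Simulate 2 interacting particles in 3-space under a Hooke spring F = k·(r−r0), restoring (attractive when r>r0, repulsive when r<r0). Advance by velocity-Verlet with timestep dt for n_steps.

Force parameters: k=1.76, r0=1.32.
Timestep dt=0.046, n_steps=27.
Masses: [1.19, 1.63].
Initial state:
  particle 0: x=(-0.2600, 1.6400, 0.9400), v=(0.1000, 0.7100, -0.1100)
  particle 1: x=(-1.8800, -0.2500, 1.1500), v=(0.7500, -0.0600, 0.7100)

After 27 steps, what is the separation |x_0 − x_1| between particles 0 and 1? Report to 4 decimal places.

1.5008

step 0: x0=(-0.2600, 1.6400, 0.9400) x1=(-1.8800, -0.2500, 1.1500)
step 1: x0=(-0.2566, 1.6713, 0.9351) x1=(-1.8446, -0.2517, 1.1825)
step 2: x0=(-0.2555, 1.6997, 0.9306) x1=(-1.8075, -0.2514, 1.2148)
step 3: x0=(-0.2568, 1.7252, 0.9264) x1=(-1.7688, -0.2490, 1.2468)
step 4: x0=(-0.2603, 1.7478, 0.9228) x1=(-1.7284, -0.2444, 1.2784)
step 5: x0=(-0.2659, 1.7675, 0.9197) x1=(-1.6864, -0.2376, 1.3097)
step 6: x0=(-0.2737, 1.7842, 0.9171) x1=(-1.6429, -0.2287, 1.3405)
step 7: x0=(-0.2834, 1.7979, 0.9152) x1=(-1.5979, -0.2177, 1.3709)
step 8: x0=(-0.2951, 1.8088, 0.9139) x1=(-1.5515, -0.2046, 1.4008)
step 9: x0=(-0.3085, 1.8168, 0.9134) x1=(-1.5039, -0.1893, 1.4301)
step 10: x0=(-0.3236, 1.8220, 0.9135) x1=(-1.4550, -0.1720, 1.4590)
step 11: x0=(-0.3403, 1.8244, 0.9144) x1=(-1.4050, -0.1527, 1.4873)
step 12: x0=(-0.3584, 1.8242, 0.9161) x1=(-1.3539, -0.1315, 1.5151)
step 13: x0=(-0.3778, 1.8214, 0.9185) x1=(-1.3019, -0.1084, 1.5422)
step 14: x0=(-0.3983, 1.8162, 0.9218) x1=(-1.2490, -0.0834, 1.5688)
step 15: x0=(-0.4200, 1.8086, 0.9258) x1=(-1.1953, -0.0568, 1.5948)
step 16: x0=(-0.4425, 1.7987, 0.9307) x1=(-1.1410, -0.0286, 1.6202)
step 17: x0=(-0.4659, 1.7869, 0.9363) x1=(-1.0861, 0.0012, 1.6451)
step 18: x0=(-0.4899, 1.7730, 0.9427) x1=(-1.0307, 0.0324, 1.6694)
step 19: x0=(-0.5145, 1.7574, 0.9499) x1=(-0.9749, 0.0649, 1.6931)
step 20: x0=(-0.5395, 1.7402, 0.9577) x1=(-0.9188, 0.0985, 1.7164)
step 21: x0=(-0.5648, 1.7215, 0.9663) x1=(-0.8624, 0.1333, 1.7391)
step 22: x0=(-0.5904, 1.7015, 0.9754) x1=(-0.8059, 0.1690, 1.7614)
step 23: x0=(-0.6162, 1.6803, 0.9852) x1=(-0.7492, 0.2055, 1.7832)
step 24: x0=(-0.6421, 1.6581, 0.9955) x1=(-0.6925, 0.2428, 1.8047)
step 25: x0=(-0.6679, 1.6351, 1.0063) x1=(-0.6357, 0.2806, 1.8258)
step 26: x0=(-0.6938, 1.6114, 1.0175) x1=(-0.5790, 0.3190, 1.8465)
step 27: x0=(-0.7196, 1.5871, 1.0291) x1=(-0.5223, 0.3579, 1.8670)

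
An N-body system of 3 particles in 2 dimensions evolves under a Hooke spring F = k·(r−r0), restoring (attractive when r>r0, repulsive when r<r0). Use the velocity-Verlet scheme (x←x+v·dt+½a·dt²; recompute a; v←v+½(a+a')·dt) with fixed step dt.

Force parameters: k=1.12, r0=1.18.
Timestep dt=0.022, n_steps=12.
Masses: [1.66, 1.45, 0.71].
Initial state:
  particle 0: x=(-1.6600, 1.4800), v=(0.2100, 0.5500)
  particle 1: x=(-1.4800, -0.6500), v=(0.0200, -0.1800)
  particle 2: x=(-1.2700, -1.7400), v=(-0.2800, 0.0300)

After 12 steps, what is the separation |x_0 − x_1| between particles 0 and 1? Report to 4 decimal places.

step 0: x0=(-1.6600, 1.4800) x1=(-1.4800, -0.6500) x2=(-1.2700, -1.7400)
step 1: x0=(-1.6553, 1.4916) x1=(-1.4796, -0.6538) x2=(-1.2762, -1.7386)
step 2: x0=(-1.6505, 1.5022) x1=(-1.4792, -0.6571) x2=(-1.2827, -1.7357)
step 3: x0=(-1.6457, 1.5119) x1=(-1.4788, -0.6601) x2=(-1.2893, -1.7312)
step 4: x0=(-1.6407, 1.5205) x1=(-1.4785, -0.6627) x2=(-1.2960, -1.7253)
step 5: x0=(-1.6356, 1.5281) x1=(-1.4782, -0.6649) x2=(-1.3029, -1.7178)
step 6: x0=(-1.6304, 1.5347) x1=(-1.4780, -0.6666) x2=(-1.3100, -1.7088)
step 7: x0=(-1.6252, 1.5403) x1=(-1.4778, -0.6679) x2=(-1.3172, -1.6984)
step 8: x0=(-1.6198, 1.5449) x1=(-1.4776, -0.6688) x2=(-1.3245, -1.6865)
step 9: x0=(-1.6144, 1.5485) x1=(-1.4774, -0.6692) x2=(-1.3320, -1.6731)
step 10: x0=(-1.6089, 1.5511) x1=(-1.4773, -0.6692) x2=(-1.3395, -1.6583)
step 11: x0=(-1.6033, 1.5526) x1=(-1.4772, -0.6687) x2=(-1.3472, -1.6421)
step 12: x0=(-1.5977, 1.5532) x1=(-1.4772, -0.6678) x2=(-1.3550, -1.6245)

2.2242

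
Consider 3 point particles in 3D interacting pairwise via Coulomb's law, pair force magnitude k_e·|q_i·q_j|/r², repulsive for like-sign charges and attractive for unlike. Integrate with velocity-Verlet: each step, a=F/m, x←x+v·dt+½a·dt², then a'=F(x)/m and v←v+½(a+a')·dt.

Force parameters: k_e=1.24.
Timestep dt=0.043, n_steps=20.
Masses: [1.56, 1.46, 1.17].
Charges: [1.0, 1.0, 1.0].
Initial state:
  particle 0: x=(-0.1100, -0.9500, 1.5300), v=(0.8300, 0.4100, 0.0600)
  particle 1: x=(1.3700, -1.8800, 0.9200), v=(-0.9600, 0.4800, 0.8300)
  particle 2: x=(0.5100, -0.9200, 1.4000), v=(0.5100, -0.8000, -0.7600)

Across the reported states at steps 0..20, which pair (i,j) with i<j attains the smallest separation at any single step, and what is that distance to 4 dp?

pair (1,2), distance 0.6138

step 0: x0=(-0.1100, -0.9500, 1.5300) x1=(1.3700, -1.8800, 0.9200) x2=(0.5100, -0.9200, 1.4000)
step 1: x0=(-0.0763, -0.9323, 1.5330) x1=(1.3292, -1.8598, 0.9555) x2=(0.5340, -0.9539, 1.3670)
step 2: x0=(-0.0464, -0.9143, 1.5372) x1=(1.2893, -1.8405, 0.9905) x2=(0.5619, -0.9872, 1.3331)
step 3: x0=(-0.0203, -0.8956, 1.5426) x1=(1.2506, -1.8223, 1.0250) x2=(0.5934, -1.0199, 1.2981)
step 4: x0=(0.0024, -0.8761, 1.5493) x1=(1.2132, -1.8055, 1.0589) x2=(0.6278, -1.0521, 1.2620)
step 5: x0=(0.0222, -0.8554, 1.5575) x1=(1.1772, -1.7903, 1.0924) x2=(0.6644, -1.0837, 1.2248)
step 6: x0=(0.0393, -0.8336, 1.5669) x1=(1.1428, -1.7771, 1.1253) x2=(0.7025, -1.1144, 1.1864)
step 7: x0=(0.0541, -0.8107, 1.5775) x1=(1.1104, -1.7664, 1.1578) x2=(0.7412, -1.1435, 1.1469)
step 8: x0=(0.0670, -0.7866, 1.5893) x1=(1.0799, -1.7587, 1.1902) x2=(0.7800, -1.1703, 1.1061)
step 9: x0=(0.0782, -0.7614, 1.6021) x1=(1.0516, -1.7546, 1.2229) x2=(0.8185, -1.1942, 1.0636)
step 10: x0=(0.0878, -0.7351, 1.6158) x1=(1.0252, -1.7546, 1.2563) x2=(0.8565, -1.2144, 1.0188)
step 11: x0=(0.0961, -0.7077, 1.6304) x1=(1.0005, -1.7588, 1.2912) x2=(0.8943, -1.2308, 0.9711)
step 12: x0=(0.1032, -0.6793, 1.6458) x1=(0.9770, -1.7670, 1.3280) x2=(0.9323, -1.2436, 0.9200)
step 13: x0=(0.1091, -0.6499, 1.6620) x1=(0.9541, -1.7786, 1.3667) x2=(0.9708, -1.2535, 0.8655)
step 14: x0=(0.1142, -0.6196, 1.6788) x1=(0.9317, -1.7929, 1.4073) x2=(1.0101, -1.2612, 0.8077)
step 15: x0=(0.1183, -0.5883, 1.6961) x1=(0.9094, -1.8093, 1.4496) x2=(1.0504, -1.2674, 0.7470)
step 16: x0=(0.1217, -0.5563, 1.7140) x1=(0.8872, -1.8276, 1.4934) x2=(1.0916, -1.2726, 0.6839)
step 17: x0=(0.1244, -0.5233, 1.7324) x1=(0.8651, -1.8473, 1.5382) x2=(1.1336, -1.2770, 0.6187)
step 18: x0=(0.1265, -0.4897, 1.7512) x1=(0.8429, -1.8683, 1.5841) x2=(1.1765, -1.2809, 0.5517)
step 19: x0=(0.1280, -0.4552, 1.7704) x1=(0.8208, -1.8903, 1.6307) x2=(1.2200, -1.2845, 0.4833)
step 20: x0=(0.1290, -0.4201, 1.7899) x1=(0.7987, -1.9132, 1.6780) x2=(1.2642, -1.2878, 0.4135)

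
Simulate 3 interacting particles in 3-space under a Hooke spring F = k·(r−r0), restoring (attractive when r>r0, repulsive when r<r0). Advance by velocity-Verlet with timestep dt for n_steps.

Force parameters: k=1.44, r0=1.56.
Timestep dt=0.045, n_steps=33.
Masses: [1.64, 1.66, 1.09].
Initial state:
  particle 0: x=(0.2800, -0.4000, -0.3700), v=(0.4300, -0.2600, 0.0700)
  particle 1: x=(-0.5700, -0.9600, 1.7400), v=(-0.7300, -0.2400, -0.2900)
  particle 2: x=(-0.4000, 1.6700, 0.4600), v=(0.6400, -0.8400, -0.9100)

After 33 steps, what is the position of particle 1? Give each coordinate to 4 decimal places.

(-1.1322, -0.5039, 0.4097)

step 0: x0=(0.2800, -0.4000, -0.3700) x1=(-0.5700, -0.9600, 1.7400) x2=(-0.4000, 1.6700, 0.4600)
step 1: x0=(0.2989, -0.4113, -0.3660) x1=(-0.6025, -0.9696, 1.7258) x2=(-0.3710, 1.6296, 0.4195)
step 2: x0=(0.3169, -0.4217, -0.3603) x1=(-0.6343, -0.9767, 1.7093) x2=(-0.3417, 1.5843, 0.3799)
step 3: x0=(0.3339, -0.4314, -0.3529) x1=(-0.6654, -0.9814, 1.6905) x2=(-0.3123, 1.5342, 0.3414)
step 4: x0=(0.3501, -0.4404, -0.3440) x1=(-0.6955, -0.9837, 1.6695) x2=(-0.2828, 1.4795, 0.3040)
step 5: x0=(0.3653, -0.4488, -0.3336) x1=(-0.7247, -0.9838, 1.6461) x2=(-0.2533, 1.4204, 0.2678)
step 6: x0=(0.3796, -0.4568, -0.3218) x1=(-0.7529, -0.9817, 1.6206) x2=(-0.2240, 1.3573, 0.2329)
step 7: x0=(0.3931, -0.4643, -0.3087) x1=(-0.7801, -0.9775, 1.5929) x2=(-0.1950, 1.2904, 0.1992)
step 8: x0=(0.4057, -0.4716, -0.2943) x1=(-0.8061, -0.9713, 1.5630) x2=(-0.1663, 1.2200, 0.1669)
step 9: x0=(0.4174, -0.4786, -0.2787) x1=(-0.8311, -0.9632, 1.5312) x2=(-0.1382, 1.1465, 0.1360)
step 10: x0=(0.4283, -0.4856, -0.2621) x1=(-0.8548, -0.9534, 1.4973) x2=(-0.1106, 1.0702, 0.1064)
step 11: x0=(0.4385, -0.4926, -0.2445) x1=(-0.8774, -0.9419, 1.4616) x2=(-0.0836, 0.9915, 0.0782)
step 12: x0=(0.4480, -0.4998, -0.2260) x1=(-0.8988, -0.9289, 1.4241) x2=(-0.0575, 0.9107, 0.0514)
step 13: x0=(0.4568, -0.5073, -0.2066) x1=(-0.9189, -0.9145, 1.3848) x2=(-0.0321, 0.8281, 0.0260)
step 14: x0=(0.4651, -0.5152, -0.1866) x1=(-0.9379, -0.8989, 1.3441) x2=(-0.0078, 0.7443, 0.0018)
step 15: x0=(0.4728, -0.5235, -0.1658) x1=(-0.9557, -0.8822, 1.3018) x2=(0.0156, 0.6596, -0.0211)
step 16: x0=(0.4800, -0.5325, -0.1445) x1=(-0.9724, -0.8645, 1.2582) x2=(0.0380, 0.5743, -0.0428)
step 17: x0=(0.4869, -0.5423, -0.1227) x1=(-0.9879, -0.8459, 1.2133) x2=(0.0592, 0.4887, -0.0635)
step 18: x0=(0.4935, -0.5528, -0.1003) x1=(-1.0024, -0.8265, 1.1673) x2=(0.0791, 0.4034, -0.0831)
step 19: x0=(0.4999, -0.5644, -0.0775) x1=(-1.0158, -0.8066, 1.1203) x2=(0.0979, 0.3184, -0.1020)
step 20: x0=(0.5062, -0.5769, -0.0542) x1=(-1.0283, -0.7861, 1.0724) x2=(0.1153, 0.2343, -0.1202)
step 21: x0=(0.5125, -0.5906, -0.0305) x1=(-1.0399, -0.7652, 1.0238) x2=(0.1314, 0.1512, -0.1378)
step 22: x0=(0.5189, -0.6055, -0.0063) x1=(-1.0506, -0.7440, 0.9744) x2=(0.1460, 0.0694, -0.1552)
step 23: x0=(0.5255, -0.6216, 0.0185) x1=(-1.0606, -0.7225, 0.9245) x2=(0.1592, -0.0110, -0.1725)
step 24: x0=(0.5324, -0.6389, 0.0438) x1=(-1.0700, -0.7008, 0.8741) x2=(0.1709, -0.0897, -0.1900)
step 25: x0=(0.5397, -0.6574, 0.0699) x1=(-1.0787, -0.6790, 0.8233) x2=(0.1810, -0.1669, -0.2080)
step 26: x0=(0.5475, -0.6772, 0.0968) x1=(-1.0868, -0.6571, 0.7722) x2=(0.1896, -0.2424, -0.2267)
step 27: x0=(0.5559, -0.6980, 0.1247) x1=(-1.0945, -0.6352, 0.7209) x2=(0.1966, -0.3163, -0.2465)
step 28: x0=(0.5649, -0.7197, 0.1536) x1=(-1.1017, -0.6132, 0.6693) x2=(0.2020, -0.3889, -0.2675)
step 29: x0=(0.5744, -0.7423, 0.1837) x1=(-1.1086, -0.5913, 0.6176) x2=(0.2059, -0.4602, -0.2901)
step 30: x0=(0.5845, -0.7655, 0.2149) x1=(-1.1150, -0.5694, 0.5657) x2=(0.2084, -0.5305, -0.3143)
step 31: x0=(0.5951, -0.7892, 0.2475) x1=(-1.1211, -0.5475, 0.5138) x2=(0.2096, -0.6000, -0.3402)
step 32: x0=(0.6062, -0.8132, 0.2813) x1=(-1.1268, -0.5257, 0.4617) x2=(0.2096, -0.6689, -0.3679)
step 33: x0=(0.6176, -0.8375, 0.3163) x1=(-1.1322, -0.5039, 0.4097) x2=(0.2084, -0.7375, -0.3974)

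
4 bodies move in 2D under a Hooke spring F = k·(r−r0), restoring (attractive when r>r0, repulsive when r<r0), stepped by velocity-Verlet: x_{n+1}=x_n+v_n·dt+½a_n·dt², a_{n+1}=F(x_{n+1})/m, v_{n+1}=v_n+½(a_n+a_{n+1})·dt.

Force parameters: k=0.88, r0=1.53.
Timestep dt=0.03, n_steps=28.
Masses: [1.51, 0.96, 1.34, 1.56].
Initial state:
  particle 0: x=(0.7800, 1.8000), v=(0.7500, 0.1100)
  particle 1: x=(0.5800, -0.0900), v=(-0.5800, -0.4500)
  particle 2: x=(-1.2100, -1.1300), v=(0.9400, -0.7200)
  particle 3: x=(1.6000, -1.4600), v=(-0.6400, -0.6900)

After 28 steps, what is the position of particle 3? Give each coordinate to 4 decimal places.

step 0: x0=(0.7800, 1.8000) x1=(0.5800, -0.0900) x2=(-1.2100, -1.1300) x3=(1.6000, -1.4600)
step 1: x0=(0.8023, 1.8023) x1=(0.5625, -0.1035) x2=(-1.1809, -1.1511) x3=(1.5803, -1.4802)
step 2: x0=(0.8242, 1.8026) x1=(0.5447, -0.1171) x2=(-1.1502, -1.1711) x3=(1.5598, -1.4993)
step 3: x0=(0.8457, 1.8008) x1=(0.5268, -0.1306) x2=(-1.1179, -1.1900) x3=(1.5383, -1.5173)
step 4: x0=(0.8668, 1.7969) x1=(0.5087, -0.1441) x2=(-1.0841, -1.2079) x3=(1.5161, -1.5343)
step 5: x0=(0.8874, 1.7910) x1=(0.4905, -0.1575) x2=(-1.0487, -1.2247) x3=(1.4930, -1.5502)
step 6: x0=(0.9076, 1.7830) x1=(0.4722, -0.1709) x2=(-1.0119, -1.2405) x3=(1.4692, -1.5650)
step 7: x0=(0.9273, 1.7728) x1=(0.4539, -0.1841) x2=(-0.9738, -1.2552) x3=(1.4447, -1.5788)
step 8: x0=(0.9466, 1.7605) x1=(0.4356, -0.1972) x2=(-0.9343, -1.2689) x3=(1.4196, -1.5915)
step 9: x0=(0.9653, 1.7461) x1=(0.4174, -0.2101) x2=(-0.8937, -1.2815) x3=(1.3938, -1.6031)
step 10: x0=(0.9835, 1.7296) x1=(0.3992, -0.2228) x2=(-0.8518, -1.2931) x3=(1.3675, -1.6137)
step 11: x0=(1.0013, 1.7109) x1=(0.3812, -0.2353) x2=(-0.8089, -1.3037) x3=(1.3407, -1.6232)
step 12: x0=(1.0185, 1.6902) x1=(0.3634, -0.2476) x2=(-0.7650, -1.3134) x3=(1.3134, -1.6316)
step 13: x0=(1.0351, 1.6674) x1=(0.3457, -0.2595) x2=(-0.7202, -1.3221) x3=(1.2857, -1.6391)
step 14: x0=(1.0513, 1.6425) x1=(0.3282, -0.2712) x2=(-0.6744, -1.3298) x3=(1.2576, -1.6456)
step 15: x0=(1.0669, 1.6156) x1=(0.3110, -0.2825) x2=(-0.6279, -1.3367) x3=(1.2293, -1.6510)
step 16: x0=(1.0819, 1.5867) x1=(0.2941, -0.2934) x2=(-0.5807, -1.3426) x3=(1.2007, -1.6556)
step 17: x0=(1.0964, 1.5557) x1=(0.2775, -0.3038) x2=(-0.5329, -1.3478) x3=(1.1718, -1.6591)
step 18: x0=(1.1104, 1.5229) x1=(0.2612, -0.3139) x2=(-0.4844, -1.3521) x3=(1.1429, -1.6618)
step 19: x0=(1.1238, 1.4881) x1=(0.2452, -0.3234) x2=(-0.4355, -1.3557) x3=(1.1138, -1.6636)
step 20: x0=(1.1367, 1.4514) x1=(0.2296, -0.3324) x2=(-0.3862, -1.3585) x3=(1.0847, -1.6645)
step 21: x0=(1.1490, 1.4130) x1=(0.2143, -0.3409) x2=(-0.3365, -1.3606) x3=(1.0556, -1.6646)
step 22: x0=(1.1608, 1.3727) x1=(0.1993, -0.3488) x2=(-0.2866, -1.3621) x3=(1.0266, -1.6639)
step 23: x0=(1.1720, 1.3308) x1=(0.1847, -0.3562) x2=(-0.2364, -1.3629) x3=(0.9977, -1.6624)
step 24: x0=(1.1828, 1.2872) x1=(0.1704, -0.3628) x2=(-0.1860, -1.3631) x3=(0.9689, -1.6603)
step 25: x0=(1.1930, 1.2419) x1=(0.1564, -0.3689) x2=(-0.1356, -1.3628) x3=(0.9404, -1.6574)
step 26: x0=(1.2027, 1.1952) x1=(0.1426, -0.3742) x2=(-0.0851, -1.3620) x3=(0.9121, -1.6539)
step 27: x0=(1.2119, 1.1469) x1=(0.1292, -0.3789) x2=(-0.0345, -1.3607) x3=(0.8842, -1.6499)
step 28: x0=(1.2207, 1.0973) x1=(0.1159, -0.3828) x2=(0.0159, -1.3589) x3=(0.8566, -1.6453)

(0.8566, -1.6453)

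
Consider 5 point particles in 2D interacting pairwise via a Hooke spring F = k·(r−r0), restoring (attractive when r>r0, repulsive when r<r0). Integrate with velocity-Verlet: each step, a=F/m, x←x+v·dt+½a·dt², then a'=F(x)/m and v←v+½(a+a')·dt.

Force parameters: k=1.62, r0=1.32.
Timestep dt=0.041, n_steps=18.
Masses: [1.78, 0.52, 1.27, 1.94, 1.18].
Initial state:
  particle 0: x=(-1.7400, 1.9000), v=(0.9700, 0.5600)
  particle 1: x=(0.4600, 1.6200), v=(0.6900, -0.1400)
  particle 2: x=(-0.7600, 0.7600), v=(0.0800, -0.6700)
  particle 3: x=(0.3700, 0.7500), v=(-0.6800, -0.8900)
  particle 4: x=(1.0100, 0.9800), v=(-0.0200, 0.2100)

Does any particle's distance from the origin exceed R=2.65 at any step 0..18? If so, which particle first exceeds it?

step 0: x0=(-1.7400, 1.9000) x1=(0.4600, 1.6200) x2=(-0.7600, 0.7600) x3=(0.3700, 0.7500) x4=(1.0100, 0.9800)
step 1: x0=(-1.6976, 1.9220) x1=(0.4849, 1.6164) x2=(-0.7564, 0.7328) x3=(0.3411, 0.7134) x4=(1.0080, 0.9890)
step 2: x0=(-1.6500, 1.9420) x1=(0.5030, 1.6169) x2=(-0.7522, 0.7064) x3=(0.3104, 0.6767) x4=(1.0035, 0.9986)
step 3: x0=(-1.5975, 1.9599) x1=(0.5143, 1.6214) x2=(-0.7475, 0.6808) x3=(0.2781, 0.6399) x4=(0.9967, 1.0087)
step 4: x0=(-1.5403, 1.9757) x1=(0.5190, 1.6296) x2=(-0.7422, 0.6562) x3=(0.2443, 0.6031) x4=(0.9876, 1.0194)
step 5: x0=(-1.4787, 1.9894) x1=(0.5171, 1.6412) x2=(-0.7365, 0.6325) x3=(0.2093, 0.5665) x4=(0.9762, 1.0306)
step 6: x0=(-1.4129, 2.0011) x1=(0.5090, 1.6558) x2=(-0.7304, 0.6099) x3=(0.1733, 0.5300) x4=(0.9626, 1.0420)
step 7: x0=(-1.3433, 2.0106) x1=(0.4949, 1.6730) x2=(-0.7240, 0.5885) x3=(0.1364, 0.4938) x4=(0.9468, 1.0538)
step 8: x0=(-1.2702, 2.0181) x1=(0.4751, 1.6924) x2=(-0.7175, 0.5683) x3=(0.0990, 0.4579) x4=(0.9291, 1.0657)
step 9: x0=(-1.1940, 2.0236) x1=(0.4502, 1.7136) x2=(-0.7109, 0.5494) x3=(0.0613, 0.4224) x4=(0.9094, 1.0778)
step 10: x0=(-1.1152, 2.0273) x1=(0.4206, 1.7361) x2=(-0.7042, 0.5320) x3=(0.0234, 0.3875) x4=(0.8881, 1.0898)
step 11: x0=(-1.0341, 2.0290) x1=(0.3868, 1.7594) x2=(-0.6977, 0.5160) x3=(-0.0145, 0.3531) x4=(0.8651, 1.1018)
step 12: x0=(-0.9511, 2.0291) x1=(0.3494, 1.7829) x2=(-0.6915, 0.5017) x3=(-0.0520, 0.3193) x4=(0.8407, 1.1136)
step 13: x0=(-0.8666, 2.0274) x1=(0.3092, 1.8061) x2=(-0.6855, 0.4890) x3=(-0.0892, 0.2862) x4=(0.8151, 1.1251)
step 14: x0=(-0.7812, 2.0242) x1=(0.2667, 1.8285) x2=(-0.6800, 0.4781) x3=(-0.1258, 0.2538) x4=(0.7884, 1.1362)
step 15: x0=(-0.6951, 2.0196) x1=(0.2228, 1.8496) x2=(-0.6750, 0.4691) x3=(-0.1616, 0.2221) x4=(0.7609, 1.1469)
step 16: x0=(-0.6089, 2.0136) x1=(0.1781, 1.8690) x2=(-0.6705, 0.4621) x3=(-0.1966, 0.1911) x4=(0.7326, 1.1569)
step 17: x0=(-0.5230, 2.0063) x1=(0.1334, 1.8861) x2=(-0.6666, 0.4573) x3=(-0.2307, 0.1610) x4=(0.7039, 1.1663)
step 18: x0=(-0.4377, 1.9979) x1=(0.0895, 1.9004) x2=(-0.6634, 0.4547) x3=(-0.2639, 0.1316) x4=(0.6750, 1.1748)

no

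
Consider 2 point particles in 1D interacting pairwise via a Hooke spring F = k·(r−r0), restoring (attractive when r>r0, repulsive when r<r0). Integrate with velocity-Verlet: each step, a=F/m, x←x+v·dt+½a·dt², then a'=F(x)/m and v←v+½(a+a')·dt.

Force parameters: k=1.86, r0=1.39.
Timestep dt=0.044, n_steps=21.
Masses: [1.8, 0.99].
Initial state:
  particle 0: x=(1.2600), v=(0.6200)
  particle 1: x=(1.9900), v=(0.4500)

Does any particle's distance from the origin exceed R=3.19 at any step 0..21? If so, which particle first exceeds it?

no

step 0: x0=(1.2600) x1=(1.9900)
step 1: x0=(1.2866) x1=(2.0110)
step 2: x0=(1.3119) x1=(2.0344)
step 3: x0=(1.3359) x1=(2.0603)
step 4: x0=(1.3585) x1=(2.0885)
step 5: x0=(1.3798) x1=(2.1192)
step 6: x0=(1.3998) x1=(2.1522)
step 7: x0=(1.4185) x1=(2.1876)
step 8: x0=(1.4360) x1=(2.2252)
step 9: x0=(1.4523) x1=(2.2650)
step 10: x0=(1.4674) x1=(2.3069)
step 11: x0=(1.4814) x1=(2.3508)
step 12: x0=(1.4944) x1=(2.3966)
step 13: x0=(1.5064) x1=(2.4442)
step 14: x0=(1.5175) x1=(2.4934)
step 15: x0=(1.5278) x1=(2.5441)
step 16: x0=(1.5373) x1=(2.5962)
step 17: x0=(1.5462) x1=(2.6495)
step 18: x0=(1.5545) x1=(2.7038)
step 19: x0=(1.5623) x1=(2.7590)
step 20: x0=(1.5697) x1=(2.8149)
step 21: x0=(1.5768) x1=(2.8713)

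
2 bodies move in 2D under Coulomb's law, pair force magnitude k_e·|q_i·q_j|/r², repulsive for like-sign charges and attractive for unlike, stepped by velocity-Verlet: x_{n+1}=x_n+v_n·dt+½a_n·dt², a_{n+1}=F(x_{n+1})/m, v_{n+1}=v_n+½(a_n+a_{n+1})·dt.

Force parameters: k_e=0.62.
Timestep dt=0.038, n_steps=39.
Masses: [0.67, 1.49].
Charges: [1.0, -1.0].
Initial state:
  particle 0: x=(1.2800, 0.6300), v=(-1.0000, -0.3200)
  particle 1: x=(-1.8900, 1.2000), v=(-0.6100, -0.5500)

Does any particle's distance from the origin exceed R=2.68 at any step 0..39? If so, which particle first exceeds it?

yes, particle 1

step 0: x0=(1.2800, 0.6300) x1=(-1.8900, 1.2000)
step 1: x0=(1.2419, 0.6179) x1=(-1.9132, 1.1791)
step 2: x0=(1.2037, 0.6057) x1=(-1.9362, 1.1582)
step 3: x0=(1.1654, 0.5936) x1=(-1.9593, 1.1373)
step 4: x0=(1.1270, 0.5815) x1=(-1.9823, 1.1163)
step 5: x0=(1.0884, 0.5695) x1=(-2.0052, 1.0954)
step 6: x0=(1.0497, 0.5575) x1=(-2.0280, 1.0744)
step 7: x0=(1.0108, 0.5454) x1=(-2.0508, 1.0534)
step 8: x0=(0.9718, 0.5334) x1=(-2.0736, 1.0325)
step 9: x0=(0.9327, 0.5215) x1=(-2.0962, 1.0115)
step 10: x0=(0.8934, 0.5095) x1=(-2.1188, 0.9905)
step 11: x0=(0.8540, 0.4976) x1=(-2.1414, 0.9695)
step 12: x0=(0.8145, 0.4857) x1=(-2.1639, 0.9485)
step 13: x0=(0.7748, 0.4738) x1=(-2.1863, 0.9274)
step 14: x0=(0.7349, 0.4620) x1=(-2.2086, 0.9064)
step 15: x0=(0.6949, 0.4502) x1=(-2.2309, 0.8854)
step 16: x0=(0.6548, 0.4383) x1=(-2.2531, 0.8643)
step 17: x0=(0.6145, 0.4266) x1=(-2.2753, 0.8432)
step 18: x0=(0.5740, 0.4148) x1=(-2.2974, 0.8221)
step 19: x0=(0.5334, 0.4031) x1=(-2.3194, 0.8011)
step 20: x0=(0.4926, 0.3913) x1=(-2.3413, 0.7800)
step 21: x0=(0.4517, 0.3796) x1=(-2.3632, 0.7589)
step 22: x0=(0.4106, 0.3680) x1=(-2.3849, 0.7377)
step 23: x0=(0.3693, 0.3563) x1=(-2.4067, 0.7166)
step 24: x0=(0.3279, 0.3447) x1=(-2.4283, 0.6955)
step 25: x0=(0.2863, 0.3331) x1=(-2.4499, 0.6743)
step 26: x0=(0.2445, 0.3215) x1=(-2.4713, 0.6532)
step 27: x0=(0.2026, 0.3099) x1=(-2.4927, 0.6320)
step 28: x0=(0.1604, 0.2984) x1=(-2.5141, 0.6108)
step 29: x0=(0.1181, 0.2869) x1=(-2.5353, 0.5896)
step 30: x0=(0.0756, 0.2754) x1=(-2.5564, 0.5684)
step 31: x0=(0.0329, 0.2639) x1=(-2.5775, 0.5472)
step 32: x0=(-0.0100, 0.2524) x1=(-2.5985, 0.5260)
step 33: x0=(-0.0531, 0.2410) x1=(-2.6194, 0.5048)
step 34: x0=(-0.0963, 0.2296) x1=(-2.6402, 0.4836)
step 35: x0=(-0.1398, 0.2182) x1=(-2.6609, 0.4623)
step 36: x0=(-0.1835, 0.2068) x1=(-2.6815, 0.4411)
step 37: x0=(-0.2274, 0.1954) x1=(-2.7020, 0.4198)
step 38: x0=(-0.2716, 0.1841) x1=(-2.7225, 0.3985)
step 39: x0=(-0.3159, 0.1728) x1=(-2.7428, 0.3773)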